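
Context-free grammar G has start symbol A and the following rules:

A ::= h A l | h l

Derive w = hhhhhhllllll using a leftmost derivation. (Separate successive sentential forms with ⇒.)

A ⇒ hAl   [A ::= h A l]
hAl ⇒ hhAll   [A ::= h A l]
hhAll ⇒ hhhAlll   [A ::= h A l]
hhhAlll ⇒ hhhhAllll   [A ::= h A l]
hhhhAllll ⇒ hhhhhAlllll   [A ::= h A l]
hhhhhAlllll ⇒ hhhhhhllllll   [A ::= h l]

A⇒hAl⇒hhAll⇒hhhAlll⇒hhhhAllll⇒hhhhhAlllll⇒hhhhhhllllll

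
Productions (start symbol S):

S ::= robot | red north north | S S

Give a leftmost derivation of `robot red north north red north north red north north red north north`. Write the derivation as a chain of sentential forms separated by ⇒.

S ⇒ S S ⇒ S S S ⇒ S S S S ⇒ robot S S S ⇒ robot S S S S ⇒ robot red north north S S S ⇒ robot red north north red north north S S ⇒ robot red north north red north north red north north S ⇒ robot red north north red north north red north north red north north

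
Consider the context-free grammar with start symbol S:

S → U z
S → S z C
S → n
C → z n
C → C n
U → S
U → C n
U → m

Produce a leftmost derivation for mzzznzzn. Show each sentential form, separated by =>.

S => SzC => SzCzC => UzzCzC => mzzCzC => mzzznzC => mzzznzzn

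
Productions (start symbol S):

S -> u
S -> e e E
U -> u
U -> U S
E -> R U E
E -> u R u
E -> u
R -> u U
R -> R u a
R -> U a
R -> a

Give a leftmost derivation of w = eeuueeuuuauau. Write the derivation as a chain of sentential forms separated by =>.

S => eeE   [S -> e e E]
eeE => eeuRu   [E -> u R u]
eeuRu => eeuRuau   [R -> R u a]
eeuRuau => eeuUauau   [R -> U a]
eeuUauau => eeuUSauau   [U -> U S]
eeuUSauau => eeuUSSauau   [U -> U S]
eeuUSSauau => eeuUSSSauau   [U -> U S]
eeuUSSSauau => eeuuSSSauau   [U -> u]
eeuuSSSauau => eeuueeESSauau   [S -> e e E]
eeuueeESSauau => eeuueeuSSauau   [E -> u]
eeuueeuSSauau => eeuueeuuSauau   [S -> u]
eeuueeuuSauau => eeuueeuuuauau   [S -> u]

S=>eeE=>eeuRu=>eeuRuau=>eeuUauau=>eeuUSauau=>eeuUSSauau=>eeuUSSSauau=>eeuuSSSauau=>eeuueeESSauau=>eeuueeuSSauau=>eeuueeuuSauau=>eeuueeuuuauau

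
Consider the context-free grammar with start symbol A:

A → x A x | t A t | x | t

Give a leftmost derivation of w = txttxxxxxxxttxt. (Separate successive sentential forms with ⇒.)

A⇒tAt⇒txAxt⇒txtAtxt⇒txttAttxt⇒txttxAxttxt⇒txttxxAxxttxt⇒txttxxxAxxxttxt⇒txttxxxxxxxttxt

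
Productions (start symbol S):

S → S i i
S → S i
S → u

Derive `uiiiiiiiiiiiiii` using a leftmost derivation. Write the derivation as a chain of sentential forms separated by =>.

S => Sii => Siiii => Siiiiii => Siiiiiiii => Siiiiiiiii => Siiiiiiiiii => Siiiiiiiiiiii => Siiiiiiiiiiiii => Siiiiiiiiiiiiii => uiiiiiiiiiiiiii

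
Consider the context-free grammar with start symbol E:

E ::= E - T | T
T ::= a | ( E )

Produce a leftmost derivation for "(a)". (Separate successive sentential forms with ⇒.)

E ⇒ T   [E ::= T]
T ⇒ (E)   [T ::= ( E )]
(E) ⇒ (T)   [E ::= T]
(T) ⇒ (a)   [T ::= a]

E ⇒ T ⇒ (E) ⇒ (T) ⇒ (a)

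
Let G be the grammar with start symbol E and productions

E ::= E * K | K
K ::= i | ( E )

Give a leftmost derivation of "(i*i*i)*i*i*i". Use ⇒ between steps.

E ⇒ E*K ⇒ E*K*K ⇒ E*K*K*K ⇒ K*K*K*K ⇒ (E)*K*K*K ⇒ (E*K)*K*K*K ⇒ (E*K*K)*K*K*K ⇒ (K*K*K)*K*K*K ⇒ (i*K*K)*K*K*K ⇒ (i*i*K)*K*K*K ⇒ (i*i*i)*K*K*K ⇒ (i*i*i)*i*K*K ⇒ (i*i*i)*i*i*K ⇒ (i*i*i)*i*i*i

E ⇒ E*K   [E ::= E * K]
E*K ⇒ E*K*K   [E ::= E * K]
E*K*K ⇒ E*K*K*K   [E ::= E * K]
E*K*K*K ⇒ K*K*K*K   [E ::= K]
K*K*K*K ⇒ (E)*K*K*K   [K ::= ( E )]
(E)*K*K*K ⇒ (E*K)*K*K*K   [E ::= E * K]
(E*K)*K*K*K ⇒ (E*K*K)*K*K*K   [E ::= E * K]
(E*K*K)*K*K*K ⇒ (K*K*K)*K*K*K   [E ::= K]
(K*K*K)*K*K*K ⇒ (i*K*K)*K*K*K   [K ::= i]
(i*K*K)*K*K*K ⇒ (i*i*K)*K*K*K   [K ::= i]
(i*i*K)*K*K*K ⇒ (i*i*i)*K*K*K   [K ::= i]
(i*i*i)*K*K*K ⇒ (i*i*i)*i*K*K   [K ::= i]
(i*i*i)*i*K*K ⇒ (i*i*i)*i*i*K   [K ::= i]
(i*i*i)*i*i*K ⇒ (i*i*i)*i*i*i   [K ::= i]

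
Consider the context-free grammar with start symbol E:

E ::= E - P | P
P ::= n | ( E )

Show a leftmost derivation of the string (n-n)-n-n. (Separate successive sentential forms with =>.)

E=>E-P=>E-P-P=>P-P-P=>(E)-P-P=>(E-P)-P-P=>(P-P)-P-P=>(n-P)-P-P=>(n-n)-P-P=>(n-n)-n-P=>(n-n)-n-n

E => E-P   [E ::= E - P]
E-P => E-P-P   [E ::= E - P]
E-P-P => P-P-P   [E ::= P]
P-P-P => (E)-P-P   [P ::= ( E )]
(E)-P-P => (E-P)-P-P   [E ::= E - P]
(E-P)-P-P => (P-P)-P-P   [E ::= P]
(P-P)-P-P => (n-P)-P-P   [P ::= n]
(n-P)-P-P => (n-n)-P-P   [P ::= n]
(n-n)-P-P => (n-n)-n-P   [P ::= n]
(n-n)-n-P => (n-n)-n-n   [P ::= n]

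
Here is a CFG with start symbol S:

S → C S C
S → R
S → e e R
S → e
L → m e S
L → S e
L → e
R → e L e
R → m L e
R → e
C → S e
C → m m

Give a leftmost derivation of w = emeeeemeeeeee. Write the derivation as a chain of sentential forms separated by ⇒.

S ⇒ R   [S → R]
R ⇒ eLe   [R → e L e]
eLe ⇒ emeSe   [L → m e S]
emeSe ⇒ emeeeRe   [S → e e R]
emeeeRe ⇒ emeeeeLee   [R → e L e]
emeeeeLee ⇒ emeeeemeSee   [L → m e S]
emeeeemeSee ⇒ emeeeemeeeRee   [S → e e R]
emeeeemeeeRee ⇒ emeeeemeeeeee   [R → e]

S ⇒ R ⇒ eLe ⇒ emeSe ⇒ emeeeRe ⇒ emeeeeLee ⇒ emeeeemeSee ⇒ emeeeemeeeRee ⇒ emeeeemeeeeee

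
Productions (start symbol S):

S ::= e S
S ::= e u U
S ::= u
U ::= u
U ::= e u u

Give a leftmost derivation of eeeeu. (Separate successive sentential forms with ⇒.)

S⇒eS⇒eeS⇒eeeS⇒eeeeS⇒eeeeu

S ⇒ eS   [S ::= e S]
eS ⇒ eeS   [S ::= e S]
eeS ⇒ eeeS   [S ::= e S]
eeeS ⇒ eeeeS   [S ::= e S]
eeeeS ⇒ eeeeu   [S ::= u]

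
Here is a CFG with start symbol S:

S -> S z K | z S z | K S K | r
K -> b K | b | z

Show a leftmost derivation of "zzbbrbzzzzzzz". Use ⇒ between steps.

S ⇒ SzK   [S -> S z K]
SzK ⇒ SzKzK   [S -> S z K]
SzKzK ⇒ zSzzKzK   [S -> z S z]
zSzzKzK ⇒ zzSzzzKzK   [S -> z S z]
zzSzzzKzK ⇒ zzKSKzzzKzK   [S -> K S K]
zzKSKzzzKzK ⇒ zzbKSKzzzKzK   [K -> b K]
zzbKSKzzzKzK ⇒ zzbbSKzzzKzK   [K -> b]
zzbbSKzzzKzK ⇒ zzbbrKzzzKzK   [S -> r]
zzbbrKzzzKzK ⇒ zzbbrbKzzzKzK   [K -> b K]
zzbbrbKzzzKzK ⇒ zzbbrbzzzzKzK   [K -> z]
zzbbrbzzzzKzK ⇒ zzbbrbzzzzzzK   [K -> z]
zzbbrbzzzzzzK ⇒ zzbbrbzzzzzzz   [K -> z]

S⇒SzK⇒SzKzK⇒zSzzKzK⇒zzSzzzKzK⇒zzKSKzzzKzK⇒zzbKSKzzzKzK⇒zzbbSKzzzKzK⇒zzbbrKzzzKzK⇒zzbbrbKzzzKzK⇒zzbbrbzzzzKzK⇒zzbbrbzzzzzzK⇒zzbbrbzzzzzzz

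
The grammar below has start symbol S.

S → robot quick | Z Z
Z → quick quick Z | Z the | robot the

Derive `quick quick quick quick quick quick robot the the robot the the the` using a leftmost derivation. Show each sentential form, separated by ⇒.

S ⇒ Z Z   [S → Z Z]
Z Z ⇒ quick quick Z Z   [Z → quick quick Z]
quick quick Z Z ⇒ quick quick Z the Z   [Z → Z the]
quick quick Z the Z ⇒ quick quick quick quick Z the Z   [Z → quick quick Z]
quick quick quick quick Z the Z ⇒ quick quick quick quick quick quick Z the Z   [Z → quick quick Z]
quick quick quick quick quick quick Z the Z ⇒ quick quick quick quick quick quick robot the the Z   [Z → robot the]
quick quick quick quick quick quick robot the the Z ⇒ quick quick quick quick quick quick robot the the Z the   [Z → Z the]
quick quick quick quick quick quick robot the the Z the ⇒ quick quick quick quick quick quick robot the the Z the the   [Z → Z the]
quick quick quick quick quick quick robot the the Z the the ⇒ quick quick quick quick quick quick robot the the robot the the the   [Z → robot the]

S ⇒ Z Z ⇒ quick quick Z Z ⇒ quick quick Z the Z ⇒ quick quick quick quick Z the Z ⇒ quick quick quick quick quick quick Z the Z ⇒ quick quick quick quick quick quick robot the the Z ⇒ quick quick quick quick quick quick robot the the Z the ⇒ quick quick quick quick quick quick robot the the Z the the ⇒ quick quick quick quick quick quick robot the the robot the the the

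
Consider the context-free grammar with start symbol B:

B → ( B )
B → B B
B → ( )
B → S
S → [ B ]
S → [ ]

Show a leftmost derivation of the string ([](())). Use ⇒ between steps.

B ⇒ (B) ⇒ (BB) ⇒ (SB) ⇒ ([]B) ⇒ ([](B)) ⇒ ([](()))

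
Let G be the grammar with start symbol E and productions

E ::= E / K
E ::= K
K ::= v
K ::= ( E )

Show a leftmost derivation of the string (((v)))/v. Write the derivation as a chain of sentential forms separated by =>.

E => E/K   [E ::= E / K]
E/K => K/K   [E ::= K]
K/K => (E)/K   [K ::= ( E )]
(E)/K => (K)/K   [E ::= K]
(K)/K => ((E))/K   [K ::= ( E )]
((E))/K => ((K))/K   [E ::= K]
((K))/K => (((E)))/K   [K ::= ( E )]
(((E)))/K => (((K)))/K   [E ::= K]
(((K)))/K => (((v)))/K   [K ::= v]
(((v)))/K => (((v)))/v   [K ::= v]

E => E/K => K/K => (E)/K => (K)/K => ((E))/K => ((K))/K => (((E)))/K => (((K)))/K => (((v)))/K => (((v)))/v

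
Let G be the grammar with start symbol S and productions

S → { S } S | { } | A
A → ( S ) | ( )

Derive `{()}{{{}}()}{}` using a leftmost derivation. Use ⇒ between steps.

S ⇒ {S}S ⇒ {A}S ⇒ {()}S ⇒ {()}{S}S ⇒ {()}{{S}S}S ⇒ {()}{{{}}S}S ⇒ {()}{{{}}A}S ⇒ {()}{{{}}()}S ⇒ {()}{{{}}()}{}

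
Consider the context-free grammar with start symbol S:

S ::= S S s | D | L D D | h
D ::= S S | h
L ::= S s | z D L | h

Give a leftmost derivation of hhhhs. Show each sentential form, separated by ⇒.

S⇒SSs⇒LDDSs⇒hDDSs⇒hhDSs⇒hhhSs⇒hhhhs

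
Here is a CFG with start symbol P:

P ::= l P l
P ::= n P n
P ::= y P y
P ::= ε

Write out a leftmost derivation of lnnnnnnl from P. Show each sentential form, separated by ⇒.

P ⇒ lPl   [P ::= l P l]
lPl ⇒ lnPnl   [P ::= n P n]
lnPnl ⇒ lnnPnnl   [P ::= n P n]
lnnPnnl ⇒ lnnnPnnnl   [P ::= n P n]
lnnnPnnnl ⇒ lnnnnnnl   [P ::= ε]

P ⇒ lPl ⇒ lnPnl ⇒ lnnPnnl ⇒ lnnnPnnnl ⇒ lnnnnnnl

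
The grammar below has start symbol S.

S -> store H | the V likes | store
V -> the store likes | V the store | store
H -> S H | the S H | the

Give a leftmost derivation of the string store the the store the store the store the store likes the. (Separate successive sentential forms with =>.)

S => store H   [S -> store H]
store H => store the S H   [H -> the S H]
store the S H => store the the V likes H   [S -> the V likes]
store the the V likes H => store the the V the store likes H   [V -> V the store]
store the the V the store likes H => store the the V the store the store likes H   [V -> V the store]
store the the V the store the store likes H => store the the V the store the store the store likes H   [V -> V the store]
store the the V the store the store the store likes H => store the the store the store the store the store likes H   [V -> store]
store the the store the store the store the store likes H => store the the store the store the store the store likes the   [H -> the]

S => store H => store the S H => store the the V likes H => store the the V the store likes H => store the the V the store the store likes H => store the the V the store the store the store likes H => store the the store the store the store the store likes H => store the the store the store the store the store likes the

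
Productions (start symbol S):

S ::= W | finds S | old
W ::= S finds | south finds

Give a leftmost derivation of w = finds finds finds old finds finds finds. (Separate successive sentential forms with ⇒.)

S ⇒ W ⇒ S finds ⇒ finds S finds ⇒ finds W finds ⇒ finds S finds finds ⇒ finds finds S finds finds ⇒ finds finds W finds finds ⇒ finds finds S finds finds finds ⇒ finds finds finds S finds finds finds ⇒ finds finds finds old finds finds finds

S ⇒ W   [S ::= W]
W ⇒ S finds   [W ::= S finds]
S finds ⇒ finds S finds   [S ::= finds S]
finds S finds ⇒ finds W finds   [S ::= W]
finds W finds ⇒ finds S finds finds   [W ::= S finds]
finds S finds finds ⇒ finds finds S finds finds   [S ::= finds S]
finds finds S finds finds ⇒ finds finds W finds finds   [S ::= W]
finds finds W finds finds ⇒ finds finds S finds finds finds   [W ::= S finds]
finds finds S finds finds finds ⇒ finds finds finds S finds finds finds   [S ::= finds S]
finds finds finds S finds finds finds ⇒ finds finds finds old finds finds finds   [S ::= old]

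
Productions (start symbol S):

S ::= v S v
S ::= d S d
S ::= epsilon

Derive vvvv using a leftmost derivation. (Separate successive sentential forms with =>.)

S => vSv   [S ::= v S v]
vSv => vvSvv   [S ::= v S v]
vvSvv => vvvv   [S ::= epsilon]

S=>vSv=>vvSvv=>vvvv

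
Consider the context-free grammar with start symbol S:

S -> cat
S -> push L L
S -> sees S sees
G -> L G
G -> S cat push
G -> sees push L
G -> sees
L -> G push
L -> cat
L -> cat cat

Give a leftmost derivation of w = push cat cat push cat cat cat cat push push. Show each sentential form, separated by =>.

S => push L L => push cat cat L => push cat cat G push => push cat cat S cat push push => push cat cat push L L cat push push => push cat cat push cat L cat push push => push cat cat push cat cat cat cat push push

S => push L L   [S -> push L L]
push L L => push cat cat L   [L -> cat cat]
push cat cat L => push cat cat G push   [L -> G push]
push cat cat G push => push cat cat S cat push push   [G -> S cat push]
push cat cat S cat push push => push cat cat push L L cat push push   [S -> push L L]
push cat cat push L L cat push push => push cat cat push cat L cat push push   [L -> cat]
push cat cat push cat L cat push push => push cat cat push cat cat cat cat push push   [L -> cat cat]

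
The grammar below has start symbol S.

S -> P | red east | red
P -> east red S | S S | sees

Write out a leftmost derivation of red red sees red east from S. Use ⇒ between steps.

S ⇒ P ⇒ S S ⇒ red S ⇒ red P ⇒ red S S ⇒ red P S ⇒ red S S S ⇒ red red S S ⇒ red red P S ⇒ red red sees S ⇒ red red sees red east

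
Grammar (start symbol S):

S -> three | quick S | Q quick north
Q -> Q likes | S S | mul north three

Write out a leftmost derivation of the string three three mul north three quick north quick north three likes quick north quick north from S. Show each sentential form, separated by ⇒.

S ⇒ Q quick north ⇒ S S quick north ⇒ three S quick north ⇒ three Q quick north quick north ⇒ three Q likes quick north quick north ⇒ three S S likes quick north quick north ⇒ three Q quick north S likes quick north quick north ⇒ three S S quick north S likes quick north quick north ⇒ three three S quick north S likes quick north quick north ⇒ three three Q quick north quick north S likes quick north quick north ⇒ three three mul north three quick north quick north S likes quick north quick north ⇒ three three mul north three quick north quick north three likes quick north quick north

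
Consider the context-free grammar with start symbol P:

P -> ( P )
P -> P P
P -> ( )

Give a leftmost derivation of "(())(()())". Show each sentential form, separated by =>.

P => PP   [P -> P P]
PP => (P)P   [P -> ( P )]
(P)P => (())P   [P -> ( )]
(())P => (())(P)   [P -> ( P )]
(())(P) => (())(PP)   [P -> P P]
(())(PP) => (())(()P)   [P -> ( )]
(())(()P) => (())(()())   [P -> ( )]

P => PP => (P)P => (())P => (())(P) => (())(PP) => (())(()P) => (())(()())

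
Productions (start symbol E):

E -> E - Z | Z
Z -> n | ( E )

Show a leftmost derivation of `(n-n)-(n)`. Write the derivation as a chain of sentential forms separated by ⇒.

E ⇒ E-Z ⇒ Z-Z ⇒ (E)-Z ⇒ (E-Z)-Z ⇒ (Z-Z)-Z ⇒ (n-Z)-Z ⇒ (n-n)-Z ⇒ (n-n)-(E) ⇒ (n-n)-(Z) ⇒ (n-n)-(n)

E ⇒ E-Z   [E -> E - Z]
E-Z ⇒ Z-Z   [E -> Z]
Z-Z ⇒ (E)-Z   [Z -> ( E )]
(E)-Z ⇒ (E-Z)-Z   [E -> E - Z]
(E-Z)-Z ⇒ (Z-Z)-Z   [E -> Z]
(Z-Z)-Z ⇒ (n-Z)-Z   [Z -> n]
(n-Z)-Z ⇒ (n-n)-Z   [Z -> n]
(n-n)-Z ⇒ (n-n)-(E)   [Z -> ( E )]
(n-n)-(E) ⇒ (n-n)-(Z)   [E -> Z]
(n-n)-(Z) ⇒ (n-n)-(n)   [Z -> n]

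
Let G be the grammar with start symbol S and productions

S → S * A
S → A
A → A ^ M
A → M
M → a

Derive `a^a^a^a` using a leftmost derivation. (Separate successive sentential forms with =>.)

S => A => A^M => A^M^M => A^M^M^M => M^M^M^M => a^M^M^M => a^a^M^M => a^a^a^M => a^a^a^a

S => A   [S → A]
A => A^M   [A → A ^ M]
A^M => A^M^M   [A → A ^ M]
A^M^M => A^M^M^M   [A → A ^ M]
A^M^M^M => M^M^M^M   [A → M]
M^M^M^M => a^M^M^M   [M → a]
a^M^M^M => a^a^M^M   [M → a]
a^a^M^M => a^a^a^M   [M → a]
a^a^a^M => a^a^a^a   [M → a]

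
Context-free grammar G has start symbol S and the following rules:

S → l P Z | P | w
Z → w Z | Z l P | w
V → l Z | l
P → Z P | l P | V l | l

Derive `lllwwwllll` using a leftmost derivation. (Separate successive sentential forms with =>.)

S => lPZ => lVlZ => lllZ => lllwZ => lllwwZ => lllwwZlP => lllwwZlPlP => lllwwwlPlP => lllwwwlllP => lllwwwllll

S => lPZ   [S → l P Z]
lPZ => lVlZ   [P → V l]
lVlZ => lllZ   [V → l]
lllZ => lllwZ   [Z → w Z]
lllwZ => lllwwZ   [Z → w Z]
lllwwZ => lllwwZlP   [Z → Z l P]
lllwwZlP => lllwwZlPlP   [Z → Z l P]
lllwwZlPlP => lllwwwlPlP   [Z → w]
lllwwwlPlP => lllwwwlllP   [P → l]
lllwwwlllP => lllwwwllll   [P → l]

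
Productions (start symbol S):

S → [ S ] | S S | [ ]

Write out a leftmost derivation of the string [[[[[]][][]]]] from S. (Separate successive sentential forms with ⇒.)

S ⇒ [S] ⇒ [[S]] ⇒ [[[S]]] ⇒ [[[SS]]] ⇒ [[[[S]S]]] ⇒ [[[[[]]S]]] ⇒ [[[[[]]SS]]] ⇒ [[[[[]][]S]]] ⇒ [[[[[]][][]]]]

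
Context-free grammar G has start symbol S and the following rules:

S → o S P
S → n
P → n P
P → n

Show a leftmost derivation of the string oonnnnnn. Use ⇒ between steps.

S⇒oSP⇒ooSPP⇒oonPP⇒oonnP⇒oonnnP⇒oonnnnP⇒oonnnnnP⇒oonnnnnn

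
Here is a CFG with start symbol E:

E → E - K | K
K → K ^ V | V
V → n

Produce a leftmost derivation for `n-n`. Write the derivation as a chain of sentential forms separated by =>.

E=>E-K=>K-K=>V-K=>n-K=>n-V=>n-n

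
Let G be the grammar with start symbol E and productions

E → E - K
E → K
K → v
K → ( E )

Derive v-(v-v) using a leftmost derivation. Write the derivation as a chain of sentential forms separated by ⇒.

E ⇒ E-K   [E → E - K]
E-K ⇒ K-K   [E → K]
K-K ⇒ v-K   [K → v]
v-K ⇒ v-(E)   [K → ( E )]
v-(E) ⇒ v-(E-K)   [E → E - K]
v-(E-K) ⇒ v-(K-K)   [E → K]
v-(K-K) ⇒ v-(v-K)   [K → v]
v-(v-K) ⇒ v-(v-v)   [K → v]

E ⇒ E-K ⇒ K-K ⇒ v-K ⇒ v-(E) ⇒ v-(E-K) ⇒ v-(K-K) ⇒ v-(v-K) ⇒ v-(v-v)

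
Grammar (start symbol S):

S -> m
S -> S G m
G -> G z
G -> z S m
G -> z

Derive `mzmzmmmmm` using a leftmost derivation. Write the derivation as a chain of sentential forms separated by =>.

S => SGm => mGm => mzSmm => mzSGmmm => mzmGmmm => mzmzSmmmm => mzmzmmmmm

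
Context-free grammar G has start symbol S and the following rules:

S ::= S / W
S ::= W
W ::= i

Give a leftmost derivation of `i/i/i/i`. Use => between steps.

S => S/W   [S ::= S / W]
S/W => S/W/W   [S ::= S / W]
S/W/W => S/W/W/W   [S ::= S / W]
S/W/W/W => W/W/W/W   [S ::= W]
W/W/W/W => i/W/W/W   [W ::= i]
i/W/W/W => i/i/W/W   [W ::= i]
i/i/W/W => i/i/i/W   [W ::= i]
i/i/i/W => i/i/i/i   [W ::= i]

S => S/W => S/W/W => S/W/W/W => W/W/W/W => i/W/W/W => i/i/W/W => i/i/i/W => i/i/i/i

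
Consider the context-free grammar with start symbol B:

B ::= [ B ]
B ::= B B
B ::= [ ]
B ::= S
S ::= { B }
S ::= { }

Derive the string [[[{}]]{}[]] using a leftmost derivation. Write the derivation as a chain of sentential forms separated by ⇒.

B ⇒ [B] ⇒ [BB] ⇒ [BBB] ⇒ [[B]BB] ⇒ [[[B]]BB] ⇒ [[[S]]BB] ⇒ [[[{}]]BB] ⇒ [[[{}]]SB] ⇒ [[[{}]]{}B] ⇒ [[[{}]]{}[]]

B ⇒ [B]   [B ::= [ B ]]
[B] ⇒ [BB]   [B ::= B B]
[BB] ⇒ [BBB]   [B ::= B B]
[BBB] ⇒ [[B]BB]   [B ::= [ B ]]
[[B]BB] ⇒ [[[B]]BB]   [B ::= [ B ]]
[[[B]]BB] ⇒ [[[S]]BB]   [B ::= S]
[[[S]]BB] ⇒ [[[{}]]BB]   [S ::= { }]
[[[{}]]BB] ⇒ [[[{}]]SB]   [B ::= S]
[[[{}]]SB] ⇒ [[[{}]]{}B]   [S ::= { }]
[[[{}]]{}B] ⇒ [[[{}]]{}[]]   [B ::= [ ]]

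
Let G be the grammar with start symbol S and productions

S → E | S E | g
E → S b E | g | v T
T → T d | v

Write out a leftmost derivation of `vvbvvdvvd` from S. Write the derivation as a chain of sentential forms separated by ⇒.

S ⇒ SE   [S → S E]
SE ⇒ EE   [S → E]
EE ⇒ SbEE   [E → S b E]
SbEE ⇒ EbEE   [S → E]
EbEE ⇒ vTbEE   [E → v T]
vTbEE ⇒ vvbEE   [T → v]
vvbEE ⇒ vvbvTE   [E → v T]
vvbvTE ⇒ vvbvTdE   [T → T d]
vvbvTdE ⇒ vvbvvdE   [T → v]
vvbvvdE ⇒ vvbvvdvT   [E → v T]
vvbvvdvT ⇒ vvbvvdvTd   [T → T d]
vvbvvdvTd ⇒ vvbvvdvvd   [T → v]

S ⇒ SE ⇒ EE ⇒ SbEE ⇒ EbEE ⇒ vTbEE ⇒ vvbEE ⇒ vvbvTE ⇒ vvbvTdE ⇒ vvbvvdE ⇒ vvbvvdvT ⇒ vvbvvdvTd ⇒ vvbvvdvvd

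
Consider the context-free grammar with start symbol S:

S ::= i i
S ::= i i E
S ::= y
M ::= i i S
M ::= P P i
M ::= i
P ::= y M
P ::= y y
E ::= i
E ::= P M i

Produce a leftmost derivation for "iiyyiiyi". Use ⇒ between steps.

S ⇒ iiE   [S ::= i i E]
iiE ⇒ iiPMi   [E ::= P M i]
iiPMi ⇒ iiyyMi   [P ::= y y]
iiyyMi ⇒ iiyyiiSi   [M ::= i i S]
iiyyiiSi ⇒ iiyyiiyi   [S ::= y]

S ⇒ iiE ⇒ iiPMi ⇒ iiyyMi ⇒ iiyyiiSi ⇒ iiyyiiyi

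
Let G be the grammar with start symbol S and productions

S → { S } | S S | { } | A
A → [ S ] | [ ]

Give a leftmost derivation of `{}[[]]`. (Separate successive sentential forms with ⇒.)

S ⇒ SS ⇒ {}S ⇒ {}A ⇒ {}[S] ⇒ {}[A] ⇒ {}[[]]

S ⇒ SS   [S → S S]
SS ⇒ {}S   [S → { }]
{}S ⇒ {}A   [S → A]
{}A ⇒ {}[S]   [A → [ S ]]
{}[S] ⇒ {}[A]   [S → A]
{}[A] ⇒ {}[[]]   [A → [ ]]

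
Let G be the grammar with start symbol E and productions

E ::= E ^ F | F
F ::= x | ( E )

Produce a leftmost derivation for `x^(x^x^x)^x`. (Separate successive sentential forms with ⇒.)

E ⇒ E^F   [E ::= E ^ F]
E^F ⇒ E^F^F   [E ::= E ^ F]
E^F^F ⇒ F^F^F   [E ::= F]
F^F^F ⇒ x^F^F   [F ::= x]
x^F^F ⇒ x^(E)^F   [F ::= ( E )]
x^(E)^F ⇒ x^(E^F)^F   [E ::= E ^ F]
x^(E^F)^F ⇒ x^(E^F^F)^F   [E ::= E ^ F]
x^(E^F^F)^F ⇒ x^(F^F^F)^F   [E ::= F]
x^(F^F^F)^F ⇒ x^(x^F^F)^F   [F ::= x]
x^(x^F^F)^F ⇒ x^(x^x^F)^F   [F ::= x]
x^(x^x^F)^F ⇒ x^(x^x^x)^F   [F ::= x]
x^(x^x^x)^F ⇒ x^(x^x^x)^x   [F ::= x]

E ⇒ E^F ⇒ E^F^F ⇒ F^F^F ⇒ x^F^F ⇒ x^(E)^F ⇒ x^(E^F)^F ⇒ x^(E^F^F)^F ⇒ x^(F^F^F)^F ⇒ x^(x^F^F)^F ⇒ x^(x^x^F)^F ⇒ x^(x^x^x)^F ⇒ x^(x^x^x)^x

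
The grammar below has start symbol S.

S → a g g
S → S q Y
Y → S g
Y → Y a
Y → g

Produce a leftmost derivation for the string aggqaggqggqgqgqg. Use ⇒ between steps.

S ⇒ SqY   [S → S q Y]
SqY ⇒ SqYqY   [S → S q Y]
SqYqY ⇒ SqYqYqY   [S → S q Y]
SqYqYqY ⇒ SqYqYqYqY   [S → S q Y]
SqYqYqYqY ⇒ aggqYqYqYqY   [S → a g g]
aggqYqYqYqY ⇒ aggqSgqYqYqY   [Y → S g]
aggqSgqYqYqY ⇒ aggqSqYgqYqYqY   [S → S q Y]
aggqSqYgqYqYqY ⇒ aggqaggqYgqYqYqY   [S → a g g]
aggqaggqYgqYqYqY ⇒ aggqaggqggqYqYqY   [Y → g]
aggqaggqggqYqYqY ⇒ aggqaggqggqgqYqY   [Y → g]
aggqaggqggqgqYqY ⇒ aggqaggqggqgqgqY   [Y → g]
aggqaggqggqgqgqY ⇒ aggqaggqggqgqgqg   [Y → g]

S ⇒ SqY ⇒ SqYqY ⇒ SqYqYqY ⇒ SqYqYqYqY ⇒ aggqYqYqYqY ⇒ aggqSgqYqYqY ⇒ aggqSqYgqYqYqY ⇒ aggqaggqYgqYqYqY ⇒ aggqaggqggqYqYqY ⇒ aggqaggqggqgqYqY ⇒ aggqaggqggqgqgqY ⇒ aggqaggqggqgqgqg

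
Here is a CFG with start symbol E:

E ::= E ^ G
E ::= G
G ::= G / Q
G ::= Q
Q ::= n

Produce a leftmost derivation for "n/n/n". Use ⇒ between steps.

E ⇒ G   [E ::= G]
G ⇒ G/Q   [G ::= G / Q]
G/Q ⇒ G/Q/Q   [G ::= G / Q]
G/Q/Q ⇒ Q/Q/Q   [G ::= Q]
Q/Q/Q ⇒ n/Q/Q   [Q ::= n]
n/Q/Q ⇒ n/n/Q   [Q ::= n]
n/n/Q ⇒ n/n/n   [Q ::= n]

E ⇒ G ⇒ G/Q ⇒ G/Q/Q ⇒ Q/Q/Q ⇒ n/Q/Q ⇒ n/n/Q ⇒ n/n/n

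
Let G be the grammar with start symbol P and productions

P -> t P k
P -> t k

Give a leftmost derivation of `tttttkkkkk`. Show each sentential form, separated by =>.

P=>tPk=>ttPkk=>tttPkkk=>ttttPkkkk=>tttttkkkkk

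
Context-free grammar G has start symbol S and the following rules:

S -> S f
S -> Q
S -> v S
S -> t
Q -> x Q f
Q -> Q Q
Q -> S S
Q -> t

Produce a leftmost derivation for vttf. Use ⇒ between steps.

S⇒Sf⇒Qf⇒SSf⇒vSSf⇒vtSf⇒vttf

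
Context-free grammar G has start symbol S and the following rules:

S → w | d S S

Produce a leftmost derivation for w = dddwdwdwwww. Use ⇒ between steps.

S ⇒ dSS   [S → d S S]
dSS ⇒ ddSSS   [S → d S S]
ddSSS ⇒ dddSSSS   [S → d S S]
dddSSSS ⇒ dddwSSS   [S → w]
dddwSSS ⇒ dddwdSSSS   [S → d S S]
dddwdSSSS ⇒ dddwdwSSS   [S → w]
dddwdwSSS ⇒ dddwdwdSSSS   [S → d S S]
dddwdwdSSSS ⇒ dddwdwdwSSS   [S → w]
dddwdwdwSSS ⇒ dddwdwdwwSS   [S → w]
dddwdwdwwSS ⇒ dddwdwdwwwS   [S → w]
dddwdwdwwwS ⇒ dddwdwdwwww   [S → w]

S ⇒ dSS ⇒ ddSSS ⇒ dddSSSS ⇒ dddwSSS ⇒ dddwdSSSS ⇒ dddwdwSSS ⇒ dddwdwdSSSS ⇒ dddwdwdwSSS ⇒ dddwdwdwwSS ⇒ dddwdwdwwwS ⇒ dddwdwdwwww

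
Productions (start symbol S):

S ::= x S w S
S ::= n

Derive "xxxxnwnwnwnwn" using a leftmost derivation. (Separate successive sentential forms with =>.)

S=>xSwS=>xxSwSwS=>xxxSwSwSwS=>xxxxSwSwSwSwS=>xxxxnwSwSwSwS=>xxxxnwnwSwSwS=>xxxxnwnwnwSwS=>xxxxnwnwnwnwS=>xxxxnwnwnwnwn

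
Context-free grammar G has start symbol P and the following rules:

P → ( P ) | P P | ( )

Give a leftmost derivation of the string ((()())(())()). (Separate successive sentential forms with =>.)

P=>(P)=>(PP)=>(PPP)=>((P)PP)=>((PP)PP)=>((()P)PP)=>((()())PP)=>((()())(P)P)=>((()())(())P)=>((()())(())())

P => (P)   [P → ( P )]
(P) => (PP)   [P → P P]
(PP) => (PPP)   [P → P P]
(PPP) => ((P)PP)   [P → ( P )]
((P)PP) => ((PP)PP)   [P → P P]
((PP)PP) => ((()P)PP)   [P → ( )]
((()P)PP) => ((()())PP)   [P → ( )]
((()())PP) => ((()())(P)P)   [P → ( P )]
((()())(P)P) => ((()())(())P)   [P → ( )]
((()())(())P) => ((()())(())())   [P → ( )]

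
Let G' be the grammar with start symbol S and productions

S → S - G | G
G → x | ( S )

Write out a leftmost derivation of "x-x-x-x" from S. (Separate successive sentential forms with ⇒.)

S⇒S-G⇒S-G-G⇒S-G-G-G⇒G-G-G-G⇒x-G-G-G⇒x-x-G-G⇒x-x-x-G⇒x-x-x-x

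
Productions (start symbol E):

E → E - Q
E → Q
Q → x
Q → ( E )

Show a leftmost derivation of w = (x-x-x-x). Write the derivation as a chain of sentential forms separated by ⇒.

E ⇒ Q   [E → Q]
Q ⇒ (E)   [Q → ( E )]
(E) ⇒ (E-Q)   [E → E - Q]
(E-Q) ⇒ (E-Q-Q)   [E → E - Q]
(E-Q-Q) ⇒ (E-Q-Q-Q)   [E → E - Q]
(E-Q-Q-Q) ⇒ (Q-Q-Q-Q)   [E → Q]
(Q-Q-Q-Q) ⇒ (x-Q-Q-Q)   [Q → x]
(x-Q-Q-Q) ⇒ (x-x-Q-Q)   [Q → x]
(x-x-Q-Q) ⇒ (x-x-x-Q)   [Q → x]
(x-x-x-Q) ⇒ (x-x-x-x)   [Q → x]

E ⇒ Q ⇒ (E) ⇒ (E-Q) ⇒ (E-Q-Q) ⇒ (E-Q-Q-Q) ⇒ (Q-Q-Q-Q) ⇒ (x-Q-Q-Q) ⇒ (x-x-Q-Q) ⇒ (x-x-x-Q) ⇒ (x-x-x-x)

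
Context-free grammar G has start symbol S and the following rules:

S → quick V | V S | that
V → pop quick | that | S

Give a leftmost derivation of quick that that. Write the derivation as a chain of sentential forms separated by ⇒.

S ⇒ V S ⇒ S S ⇒ quick V S ⇒ quick that S ⇒ quick that that

S ⇒ V S   [S → V S]
V S ⇒ S S   [V → S]
S S ⇒ quick V S   [S → quick V]
quick V S ⇒ quick that S   [V → that]
quick that S ⇒ quick that that   [S → that]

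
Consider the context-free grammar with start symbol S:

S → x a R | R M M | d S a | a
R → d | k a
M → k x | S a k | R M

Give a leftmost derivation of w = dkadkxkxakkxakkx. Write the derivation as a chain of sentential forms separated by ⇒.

S ⇒ RMM   [S → R M M]
RMM ⇒ dMM   [R → d]
dMM ⇒ dSakM   [M → S a k]
dSakM ⇒ dRMMakM   [S → R M M]
dRMMakM ⇒ dkaMMakM   [R → k a]
dkaMMakM ⇒ dkaSakMakM   [M → S a k]
dkaSakMakM ⇒ dkaRMMakMakM   [S → R M M]
dkaRMMakMakM ⇒ dkadMMakMakM   [R → d]
dkadMMakMakM ⇒ dkadkxMakMakM   [M → k x]
dkadkxMakMakM ⇒ dkadkxkxakMakM   [M → k x]
dkadkxkxakMakM ⇒ dkadkxkxakkxakM   [M → k x]
dkadkxkxakkxakM ⇒ dkadkxkxakkxakkx   [M → k x]

S⇒RMM⇒dMM⇒dSakM⇒dRMMakM⇒dkaMMakM⇒dkaSakMakM⇒dkaRMMakMakM⇒dkadMMakMakM⇒dkadkxMakMakM⇒dkadkxkxakMakM⇒dkadkxkxakkxakM⇒dkadkxkxakkxakkx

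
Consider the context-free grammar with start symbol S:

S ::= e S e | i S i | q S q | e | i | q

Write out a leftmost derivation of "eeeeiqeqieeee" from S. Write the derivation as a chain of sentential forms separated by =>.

S => eSe   [S ::= e S e]
eSe => eeSee   [S ::= e S e]
eeSee => eeeSeee   [S ::= e S e]
eeeSeee => eeeeSeeee   [S ::= e S e]
eeeeSeeee => eeeeiSieeee   [S ::= i S i]
eeeeiSieeee => eeeeiqSqieeee   [S ::= q S q]
eeeeiqSqieeee => eeeeiqeqieeee   [S ::= e]

S=>eSe=>eeSee=>eeeSeee=>eeeeSeeee=>eeeeiSieeee=>eeeeiqSqieeee=>eeeeiqeqieeee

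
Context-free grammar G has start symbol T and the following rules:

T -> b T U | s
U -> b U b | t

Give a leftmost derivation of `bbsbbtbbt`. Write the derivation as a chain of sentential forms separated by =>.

T => bTU => bbTUU => bbsUU => bbsbUbU => bbsbbUbbU => bbsbbtbbU => bbsbbtbbt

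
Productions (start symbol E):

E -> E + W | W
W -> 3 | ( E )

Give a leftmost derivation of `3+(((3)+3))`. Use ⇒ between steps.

E⇒E+W⇒W+W⇒3+W⇒3+(E)⇒3+(W)⇒3+((E))⇒3+((E+W))⇒3+((W+W))⇒3+(((E)+W))⇒3+(((W)+W))⇒3+(((3)+W))⇒3+(((3)+3))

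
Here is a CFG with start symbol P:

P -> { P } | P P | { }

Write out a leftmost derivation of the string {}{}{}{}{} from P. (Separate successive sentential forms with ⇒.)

P ⇒ PP   [P -> P P]
PP ⇒ PPP   [P -> P P]
PPP ⇒ PPPP   [P -> P P]
PPPP ⇒ PPPPP   [P -> P P]
PPPPP ⇒ {}PPPP   [P -> { }]
{}PPPP ⇒ {}{}PPP   [P -> { }]
{}{}PPP ⇒ {}{}{}PP   [P -> { }]
{}{}{}PP ⇒ {}{}{}{}P   [P -> { }]
{}{}{}{}P ⇒ {}{}{}{}{}   [P -> { }]

P ⇒ PP ⇒ PPP ⇒ PPPP ⇒ PPPPP ⇒ {}PPPP ⇒ {}{}PPP ⇒ {}{}{}PP ⇒ {}{}{}{}P ⇒ {}{}{}{}{}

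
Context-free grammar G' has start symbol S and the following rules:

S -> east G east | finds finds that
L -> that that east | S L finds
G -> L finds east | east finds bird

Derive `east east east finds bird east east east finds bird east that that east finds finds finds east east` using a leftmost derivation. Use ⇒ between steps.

S ⇒ east G east   [S -> east G east]
east G east ⇒ east L finds east east   [G -> L finds east]
east L finds east east ⇒ east S L finds finds east east   [L -> S L finds]
east S L finds finds east east ⇒ east east G east L finds finds east east   [S -> east G east]
east east G east L finds finds east east ⇒ east east east finds bird east L finds finds east east   [G -> east finds bird]
east east east finds bird east L finds finds east east ⇒ east east east finds bird east S L finds finds finds east east   [L -> S L finds]
east east east finds bird east S L finds finds finds east east ⇒ east east east finds bird east east G east L finds finds finds east east   [S -> east G east]
east east east finds bird east east G east L finds finds finds east east ⇒ east east east finds bird east east east finds bird east L finds finds finds east east   [G -> east finds bird]
east east east finds bird east east east finds bird east L finds finds finds east east ⇒ east east east finds bird east east east finds bird east that that east finds finds finds east east   [L -> that that east]

S ⇒ east G east ⇒ east L finds east east ⇒ east S L finds finds east east ⇒ east east G east L finds finds east east ⇒ east east east finds bird east L finds finds east east ⇒ east east east finds bird east S L finds finds finds east east ⇒ east east east finds bird east east G east L finds finds finds east east ⇒ east east east finds bird east east east finds bird east L finds finds finds east east ⇒ east east east finds bird east east east finds bird east that that east finds finds finds east east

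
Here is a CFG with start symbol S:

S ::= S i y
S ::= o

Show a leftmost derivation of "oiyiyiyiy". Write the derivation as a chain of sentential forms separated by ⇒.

S ⇒ Siy   [S ::= S i y]
Siy ⇒ Siyiy   [S ::= S i y]
Siyiy ⇒ Siyiyiy   [S ::= S i y]
Siyiyiy ⇒ Siyiyiyiy   [S ::= S i y]
Siyiyiyiy ⇒ oiyiyiyiy   [S ::= o]

S ⇒ Siy ⇒ Siyiy ⇒ Siyiyiy ⇒ Siyiyiyiy ⇒ oiyiyiyiy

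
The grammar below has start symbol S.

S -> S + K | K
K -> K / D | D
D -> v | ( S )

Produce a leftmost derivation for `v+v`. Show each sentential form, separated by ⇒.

S ⇒ S+K   [S -> S + K]
S+K ⇒ K+K   [S -> K]
K+K ⇒ D+K   [K -> D]
D+K ⇒ v+K   [D -> v]
v+K ⇒ v+D   [K -> D]
v+D ⇒ v+v   [D -> v]

S⇒S+K⇒K+K⇒D+K⇒v+K⇒v+D⇒v+v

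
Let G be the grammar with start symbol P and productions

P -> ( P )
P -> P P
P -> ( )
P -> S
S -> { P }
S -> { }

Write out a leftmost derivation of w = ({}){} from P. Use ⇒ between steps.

P ⇒ PP   [P -> P P]
PP ⇒ (P)P   [P -> ( P )]
(P)P ⇒ (S)P   [P -> S]
(S)P ⇒ ({})P   [S -> { }]
({})P ⇒ ({})S   [P -> S]
({})S ⇒ ({}){}   [S -> { }]

P ⇒ PP ⇒ (P)P ⇒ (S)P ⇒ ({})P ⇒ ({})S ⇒ ({}){}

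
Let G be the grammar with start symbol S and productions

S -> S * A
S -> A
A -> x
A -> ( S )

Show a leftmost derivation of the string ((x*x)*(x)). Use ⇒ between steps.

S ⇒ A   [S -> A]
A ⇒ (S)   [A -> ( S )]
(S) ⇒ (S*A)   [S -> S * A]
(S*A) ⇒ (A*A)   [S -> A]
(A*A) ⇒ ((S)*A)   [A -> ( S )]
((S)*A) ⇒ ((S*A)*A)   [S -> S * A]
((S*A)*A) ⇒ ((A*A)*A)   [S -> A]
((A*A)*A) ⇒ ((x*A)*A)   [A -> x]
((x*A)*A) ⇒ ((x*x)*A)   [A -> x]
((x*x)*A) ⇒ ((x*x)*(S))   [A -> ( S )]
((x*x)*(S)) ⇒ ((x*x)*(A))   [S -> A]
((x*x)*(A)) ⇒ ((x*x)*(x))   [A -> x]

S ⇒ A ⇒ (S) ⇒ (S*A) ⇒ (A*A) ⇒ ((S)*A) ⇒ ((S*A)*A) ⇒ ((A*A)*A) ⇒ ((x*A)*A) ⇒ ((x*x)*A) ⇒ ((x*x)*(S)) ⇒ ((x*x)*(A)) ⇒ ((x*x)*(x))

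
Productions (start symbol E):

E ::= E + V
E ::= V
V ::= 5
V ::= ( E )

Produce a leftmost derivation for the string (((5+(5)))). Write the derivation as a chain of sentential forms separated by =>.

E => V   [E ::= V]
V => (E)   [V ::= ( E )]
(E) => (V)   [E ::= V]
(V) => ((E))   [V ::= ( E )]
((E)) => ((V))   [E ::= V]
((V)) => (((E)))   [V ::= ( E )]
(((E))) => (((E+V)))   [E ::= E + V]
(((E+V))) => (((V+V)))   [E ::= V]
(((V+V))) => (((5+V)))   [V ::= 5]
(((5+V))) => (((5+(E))))   [V ::= ( E )]
(((5+(E)))) => (((5+(V))))   [E ::= V]
(((5+(V)))) => (((5+(5))))   [V ::= 5]

E=>V=>(E)=>(V)=>((E))=>((V))=>(((E)))=>(((E+V)))=>(((V+V)))=>(((5+V)))=>(((5+(E))))=>(((5+(V))))=>(((5+(5))))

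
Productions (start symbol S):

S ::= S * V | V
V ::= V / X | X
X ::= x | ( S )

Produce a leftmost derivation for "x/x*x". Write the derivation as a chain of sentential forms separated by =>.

S=>S*V=>V*V=>V/X*V=>X/X*V=>x/X*V=>x/x*V=>x/x*X=>x/x*x

S => S*V   [S ::= S * V]
S*V => V*V   [S ::= V]
V*V => V/X*V   [V ::= V / X]
V/X*V => X/X*V   [V ::= X]
X/X*V => x/X*V   [X ::= x]
x/X*V => x/x*V   [X ::= x]
x/x*V => x/x*X   [V ::= X]
x/x*X => x/x*x   [X ::= x]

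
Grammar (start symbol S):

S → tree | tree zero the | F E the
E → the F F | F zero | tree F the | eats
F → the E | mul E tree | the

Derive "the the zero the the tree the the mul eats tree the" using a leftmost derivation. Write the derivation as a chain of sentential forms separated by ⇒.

S ⇒ F E the ⇒ the E E the ⇒ the F zero E the ⇒ the the zero E the ⇒ the the zero the F F the ⇒ the the zero the the E F the ⇒ the the zero the the tree F the F the ⇒ the the zero the the tree the the F the ⇒ the the zero the the tree the the mul E tree the ⇒ the the zero the the tree the the mul eats tree the

S ⇒ F E the   [S → F E the]
F E the ⇒ the E E the   [F → the E]
the E E the ⇒ the F zero E the   [E → F zero]
the F zero E the ⇒ the the zero E the   [F → the]
the the zero E the ⇒ the the zero the F F the   [E → the F F]
the the zero the F F the ⇒ the the zero the the E F the   [F → the E]
the the zero the the E F the ⇒ the the zero the the tree F the F the   [E → tree F the]
the the zero the the tree F the F the ⇒ the the zero the the tree the the F the   [F → the]
the the zero the the tree the the F the ⇒ the the zero the the tree the the mul E tree the   [F → mul E tree]
the the zero the the tree the the mul E tree the ⇒ the the zero the the tree the the mul eats tree the   [E → eats]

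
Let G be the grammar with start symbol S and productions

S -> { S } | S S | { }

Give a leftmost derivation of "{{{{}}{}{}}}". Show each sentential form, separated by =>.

S=>{S}=>{{S}}=>{{SS}}=>{{{S}S}}=>{{{{}}S}}=>{{{{}}SS}}=>{{{{}}{}S}}=>{{{{}}{}{}}}

S => {S}   [S -> { S }]
{S} => {{S}}   [S -> { S }]
{{S}} => {{SS}}   [S -> S S]
{{SS}} => {{{S}S}}   [S -> { S }]
{{{S}S}} => {{{{}}S}}   [S -> { }]
{{{{}}S}} => {{{{}}SS}}   [S -> S S]
{{{{}}SS}} => {{{{}}{}S}}   [S -> { }]
{{{{}}{}S}} => {{{{}}{}{}}}   [S -> { }]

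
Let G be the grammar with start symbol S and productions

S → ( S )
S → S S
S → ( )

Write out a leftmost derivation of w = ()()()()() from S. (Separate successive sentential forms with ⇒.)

S ⇒ SS   [S → S S]
SS ⇒ SSS   [S → S S]
SSS ⇒ SSSS   [S → S S]
SSSS ⇒ SSSSS   [S → S S]
SSSSS ⇒ ()SSSS   [S → ( )]
()SSSS ⇒ ()()SSS   [S → ( )]
()()SSS ⇒ ()()()SS   [S → ( )]
()()()SS ⇒ ()()()()S   [S → ( )]
()()()()S ⇒ ()()()()()   [S → ( )]

S ⇒ SS ⇒ SSS ⇒ SSSS ⇒ SSSSS ⇒ ()SSSS ⇒ ()()SSS ⇒ ()()()SS ⇒ ()()()()S ⇒ ()()()()()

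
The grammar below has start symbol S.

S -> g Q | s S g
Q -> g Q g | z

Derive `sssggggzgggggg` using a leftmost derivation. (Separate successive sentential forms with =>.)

S=>sSg=>ssSgg=>sssSggg=>sssgQggg=>sssggQgggg=>sssgggQggggg=>sssggggQgggggg=>sssggggzgggggg

S => sSg   [S -> s S g]
sSg => ssSgg   [S -> s S g]
ssSgg => sssSggg   [S -> s S g]
sssSggg => sssgQggg   [S -> g Q]
sssgQggg => sssggQgggg   [Q -> g Q g]
sssggQgggg => sssgggQggggg   [Q -> g Q g]
sssgggQggggg => sssggggQgggggg   [Q -> g Q g]
sssggggQgggggg => sssggggzgggggg   [Q -> z]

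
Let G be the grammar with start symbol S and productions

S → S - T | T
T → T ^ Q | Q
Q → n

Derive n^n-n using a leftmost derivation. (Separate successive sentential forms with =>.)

S => S-T => T-T => T^Q-T => Q^Q-T => n^Q-T => n^n-T => n^n-Q => n^n-n

S => S-T   [S → S - T]
S-T => T-T   [S → T]
T-T => T^Q-T   [T → T ^ Q]
T^Q-T => Q^Q-T   [T → Q]
Q^Q-T => n^Q-T   [Q → n]
n^Q-T => n^n-T   [Q → n]
n^n-T => n^n-Q   [T → Q]
n^n-Q => n^n-n   [Q → n]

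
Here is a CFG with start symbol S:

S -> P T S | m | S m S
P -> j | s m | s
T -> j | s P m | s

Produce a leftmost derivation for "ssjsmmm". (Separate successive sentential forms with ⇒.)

S ⇒ PTS ⇒ sTS ⇒ ssS ⇒ ssPTS ⇒ ssjTS ⇒ ssjsS ⇒ ssjsSmS ⇒ ssjsmmS ⇒ ssjsmmm

S ⇒ PTS   [S -> P T S]
PTS ⇒ sTS   [P -> s]
sTS ⇒ ssS   [T -> s]
ssS ⇒ ssPTS   [S -> P T S]
ssPTS ⇒ ssjTS   [P -> j]
ssjTS ⇒ ssjsS   [T -> s]
ssjsS ⇒ ssjsSmS   [S -> S m S]
ssjsSmS ⇒ ssjsmmS   [S -> m]
ssjsmmS ⇒ ssjsmmm   [S -> m]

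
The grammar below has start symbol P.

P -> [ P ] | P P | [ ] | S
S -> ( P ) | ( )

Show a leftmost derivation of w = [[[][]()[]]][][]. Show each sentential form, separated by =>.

P => PP => PPP => [P]PP => [[P]]PP => [[PP]]PP => [[[]P]]PP => [[[]PP]]PP => [[[][]P]]PP => [[[][]PP]]PP => [[[][]SP]]PP => [[[][]()P]]PP => [[[][]()[]]]PP => [[[][]()[]]][]P => [[[][]()[]]][][]

P => PP   [P -> P P]
PP => PPP   [P -> P P]
PPP => [P]PP   [P -> [ P ]]
[P]PP => [[P]]PP   [P -> [ P ]]
[[P]]PP => [[PP]]PP   [P -> P P]
[[PP]]PP => [[[]P]]PP   [P -> [ ]]
[[[]P]]PP => [[[]PP]]PP   [P -> P P]
[[[]PP]]PP => [[[][]P]]PP   [P -> [ ]]
[[[][]P]]PP => [[[][]PP]]PP   [P -> P P]
[[[][]PP]]PP => [[[][]SP]]PP   [P -> S]
[[[][]SP]]PP => [[[][]()P]]PP   [S -> ( )]
[[[][]()P]]PP => [[[][]()[]]]PP   [P -> [ ]]
[[[][]()[]]]PP => [[[][]()[]]][]P   [P -> [ ]]
[[[][]()[]]][]P => [[[][]()[]]][][]   [P -> [ ]]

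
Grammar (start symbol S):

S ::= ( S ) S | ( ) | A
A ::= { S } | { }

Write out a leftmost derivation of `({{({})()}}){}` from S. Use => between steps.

S=>(S)S=>(A)S=>({S})S=>({A})S=>({{S}})S=>({{(S)S}})S=>({{(A)S}})S=>({{({})S}})S=>({{({})()}})S=>({{({})()}})A=>({{({})()}}){}

S => (S)S   [S ::= ( S ) S]
(S)S => (A)S   [S ::= A]
(A)S => ({S})S   [A ::= { S }]
({S})S => ({A})S   [S ::= A]
({A})S => ({{S}})S   [A ::= { S }]
({{S}})S => ({{(S)S}})S   [S ::= ( S ) S]
({{(S)S}})S => ({{(A)S}})S   [S ::= A]
({{(A)S}})S => ({{({})S}})S   [A ::= { }]
({{({})S}})S => ({{({})()}})S   [S ::= ( )]
({{({})()}})S => ({{({})()}})A   [S ::= A]
({{({})()}})A => ({{({})()}}){}   [A ::= { }]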